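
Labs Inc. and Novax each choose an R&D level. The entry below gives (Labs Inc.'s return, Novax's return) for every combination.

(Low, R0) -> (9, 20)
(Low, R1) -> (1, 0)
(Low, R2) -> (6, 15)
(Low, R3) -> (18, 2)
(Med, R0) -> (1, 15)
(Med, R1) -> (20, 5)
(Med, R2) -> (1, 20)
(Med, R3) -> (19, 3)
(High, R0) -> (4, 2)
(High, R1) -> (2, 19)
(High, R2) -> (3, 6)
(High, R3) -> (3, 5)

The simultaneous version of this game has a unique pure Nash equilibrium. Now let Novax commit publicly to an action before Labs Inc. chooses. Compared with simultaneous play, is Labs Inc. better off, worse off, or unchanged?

unchanged

Backward induction with Novax moving first.
- R0: Labs Inc. compares 9, 1, 4 and picks Low; Novax would get 20.
- R1: Labs Inc. compares 1, 20, 2 and picks Med; Novax would get 5.
- R2: Labs Inc. compares 6, 1, 3 and picks Low; Novax would get 15.
- R3: Labs Inc. compares 18, 19, 3 and picks Med; Novax would get 3.
Among 20, 5, 15, 3, the best is 20 at R0. Subgame-perfect outcome: (Low, R0) with payoffs (9, 20).
Now find the simultaneous Nash equilibrium.
Labs Inc.'s best replies: R0→Low; R1→Med; R2→Low; R3→Med.
Novax's best replies: Low→R0; Med→R2; High→R1.
The unique mutual best reply is (Low, R0), giving (9, 20).
Labs Inc. earns 9 sequentially versus 9 at the Nash outcome: unchanged.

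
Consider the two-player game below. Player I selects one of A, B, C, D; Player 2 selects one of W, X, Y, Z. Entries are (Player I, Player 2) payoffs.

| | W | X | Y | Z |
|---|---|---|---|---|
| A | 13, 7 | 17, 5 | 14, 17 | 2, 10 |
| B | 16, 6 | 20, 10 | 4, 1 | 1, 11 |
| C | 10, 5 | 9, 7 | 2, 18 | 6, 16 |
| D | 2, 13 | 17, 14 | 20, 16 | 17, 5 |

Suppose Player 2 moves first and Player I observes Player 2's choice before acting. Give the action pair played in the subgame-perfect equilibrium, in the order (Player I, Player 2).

Work backward from Player I's decision.
- W: Player I compares 13, 16, 10, 2 and picks B; Player 2 would get 6.
- X: Player I compares 17, 20, 9, 17 and picks B; Player 2 would get 10.
- Y: Player I compares 14, 4, 2, 20 and picks D; Player 2 would get 16.
- Z: Player I compares 2, 1, 6, 17 and picks D; Player 2 would get 5.
Among 6, 10, 16, 5, the best is 16 at Y. Subgame-perfect outcome: (D, Y) with payoffs (20, 16).

(D, Y)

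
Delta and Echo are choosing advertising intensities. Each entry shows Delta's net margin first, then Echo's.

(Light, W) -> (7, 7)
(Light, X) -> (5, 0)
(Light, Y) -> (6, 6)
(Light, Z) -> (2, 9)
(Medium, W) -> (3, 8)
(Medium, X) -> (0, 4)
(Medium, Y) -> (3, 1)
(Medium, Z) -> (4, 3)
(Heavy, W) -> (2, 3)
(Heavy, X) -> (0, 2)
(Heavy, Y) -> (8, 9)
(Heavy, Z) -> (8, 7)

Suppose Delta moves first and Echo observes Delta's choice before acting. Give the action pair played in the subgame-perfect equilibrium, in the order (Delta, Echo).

(Heavy, Y)

Backward induction with Delta moving first.
- Light: BR = Z, leader payoff 2.
- Medium: BR = W, leader payoff 3.
- Heavy: BR = Y, leader payoff 8.
Among 2, 3, 8, the best is 8 at Heavy. Subgame-perfect outcome: (Heavy, Y) with payoffs (8, 9).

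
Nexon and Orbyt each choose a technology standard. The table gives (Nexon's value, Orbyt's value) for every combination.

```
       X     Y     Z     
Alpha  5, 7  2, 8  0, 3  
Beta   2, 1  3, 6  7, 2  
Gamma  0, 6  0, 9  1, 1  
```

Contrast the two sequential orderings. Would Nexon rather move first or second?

second

If Nexon leads: Orbyt's best replies are Alpha→Y, Beta→Y, Gamma→Y; Nexon's induced payoffs 2, 3, 0; outcome (Beta, Y), payoffs (3, 6).
If Orbyt leads: Nexon's best replies are X→Alpha, Y→Beta, Z→Beta; Orbyt's induced payoffs 7, 6, 2; outcome (Alpha, X), payoffs (5, 7).
Nexon gets 3 moving first and 5 moving second, so Nexon prefers to move second.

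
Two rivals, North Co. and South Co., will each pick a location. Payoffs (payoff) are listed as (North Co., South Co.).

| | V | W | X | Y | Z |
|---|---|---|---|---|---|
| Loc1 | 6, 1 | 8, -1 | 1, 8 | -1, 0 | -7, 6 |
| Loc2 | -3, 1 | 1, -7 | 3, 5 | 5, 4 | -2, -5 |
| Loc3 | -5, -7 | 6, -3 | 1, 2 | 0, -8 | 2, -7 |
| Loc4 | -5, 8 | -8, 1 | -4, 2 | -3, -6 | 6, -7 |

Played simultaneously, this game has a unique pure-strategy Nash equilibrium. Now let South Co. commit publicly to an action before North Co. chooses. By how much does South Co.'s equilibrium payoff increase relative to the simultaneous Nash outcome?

Solve by backward induction (South Co. leads).
- V: BR = Loc1, leader payoff 1.
- W: BR = Loc1, leader payoff -1.
- X: BR = Loc2, leader payoff 5.
- Y: BR = Loc2, leader payoff 4.
- Z: BR = Loc4, leader payoff -7.
South Co.'s induced payoffs are 1, -1, 5, 4, -7, so South Co. commits to X. Subgame-perfect outcome: (Loc2, X) with payoffs (3, 5).
For the simultaneous game, intersect best replies.
North Co.'s best replies: V→Loc1; W→Loc1; X→Loc2; Y→Loc2; Z→Loc4.
South Co.'s best replies: Loc1→X; Loc2→X; Loc3→X; Loc4→V.
The unique mutual best reply is (Loc2, X), giving (3, 5).
South Co.'s commitment gain: 5 − 5 = 0.

0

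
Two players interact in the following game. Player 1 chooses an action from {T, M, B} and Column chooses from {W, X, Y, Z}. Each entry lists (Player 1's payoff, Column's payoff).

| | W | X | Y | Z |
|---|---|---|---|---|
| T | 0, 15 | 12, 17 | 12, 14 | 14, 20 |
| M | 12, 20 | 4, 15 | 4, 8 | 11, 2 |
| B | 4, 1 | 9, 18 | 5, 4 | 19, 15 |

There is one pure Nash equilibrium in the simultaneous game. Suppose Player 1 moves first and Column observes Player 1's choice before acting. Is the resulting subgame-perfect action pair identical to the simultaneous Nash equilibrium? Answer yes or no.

no

Work backward from Column's decision.
- T: BR = Z, leader payoff 14.
- M: BR = W, leader payoff 12.
- B: BR = X, leader payoff 9.
Among 14, 12, 9, the best is 14 at T. Subgame-perfect outcome: (T, Z) with payoffs (14, 20).
Under simultaneous play:
Player 1's best replies: W→M; X→T; Y→T; Z→B.
Column's best replies: T→Z; M→W; B→X.
The unique mutual best reply is (M, W), giving (12, 20).
Sequential outcome (T, Z) differs from the Nash profile (M, W).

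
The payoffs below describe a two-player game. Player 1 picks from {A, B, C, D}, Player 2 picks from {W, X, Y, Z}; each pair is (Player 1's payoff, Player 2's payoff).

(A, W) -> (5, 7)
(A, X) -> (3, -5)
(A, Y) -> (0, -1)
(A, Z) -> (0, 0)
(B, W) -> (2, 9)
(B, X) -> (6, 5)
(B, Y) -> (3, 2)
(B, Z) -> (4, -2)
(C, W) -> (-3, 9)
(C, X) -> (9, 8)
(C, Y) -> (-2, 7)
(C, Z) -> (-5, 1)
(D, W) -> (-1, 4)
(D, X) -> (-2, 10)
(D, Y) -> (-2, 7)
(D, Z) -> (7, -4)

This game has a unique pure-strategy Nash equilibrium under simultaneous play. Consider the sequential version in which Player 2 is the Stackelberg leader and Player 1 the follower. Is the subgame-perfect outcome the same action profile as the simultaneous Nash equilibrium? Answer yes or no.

no

Player 1 best-responds to each possible Player 2 move:
- W: BR = A, leader payoff 7.
- X: BR = C, leader payoff 8.
- Y: BR = B, leader payoff 2.
- Z: BR = D, leader payoff -4.
Player 2's induced payoffs are 7, 8, 2, -4, so Player 2 commits to X. Subgame-perfect outcome: (C, X) with payoffs (9, 8).
Now find the simultaneous Nash equilibrium.
Player 1's best replies: W→A; X→C; Y→B; Z→D.
Player 2's best replies: A→W; B→W; C→W; D→X.
The unique mutual best reply is (A, W), giving (5, 7).
Sequential outcome (C, X) differs from the Nash profile (A, W).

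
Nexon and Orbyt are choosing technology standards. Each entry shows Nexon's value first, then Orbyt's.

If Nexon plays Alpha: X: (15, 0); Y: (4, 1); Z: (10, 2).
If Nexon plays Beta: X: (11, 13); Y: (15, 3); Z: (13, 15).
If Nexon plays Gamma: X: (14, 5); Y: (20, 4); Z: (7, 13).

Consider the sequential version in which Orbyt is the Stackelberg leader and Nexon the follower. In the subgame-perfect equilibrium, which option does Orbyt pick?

Z

Nexon best-responds to each possible Orbyt move:
- X → Nexon plays Alpha (best of 15, 11, 14); Orbyt gets 0.
- Y → Nexon plays Gamma (best of 4, 15, 20); Orbyt gets 4.
- Z → Nexon plays Beta (best of 10, 13, 7); Orbyt gets 15.
Orbyt's induced payoffs are 0, 4, 15, so Orbyt commits to Z. Subgame-perfect outcome: (Beta, Z) with payoffs (13, 15).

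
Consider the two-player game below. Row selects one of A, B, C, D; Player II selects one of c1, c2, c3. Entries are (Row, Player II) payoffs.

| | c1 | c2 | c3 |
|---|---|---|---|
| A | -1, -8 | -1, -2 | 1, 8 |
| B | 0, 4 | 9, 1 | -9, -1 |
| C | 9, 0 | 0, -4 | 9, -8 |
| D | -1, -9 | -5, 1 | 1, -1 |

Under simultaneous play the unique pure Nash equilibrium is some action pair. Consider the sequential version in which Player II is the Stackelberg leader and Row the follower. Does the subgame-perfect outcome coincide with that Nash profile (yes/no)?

no

Backward induction with Player II moving first.
- c1 → Row plays C (best of -1, 0, 9, -1); Player II gets 0.
- c2 → Row plays B (best of -1, 9, 0, -5); Player II gets 1.
- c3 → Row plays C (best of 1, -9, 9, 1); Player II gets -8.
Among 0, 1, -8, the best is 1 at c2. Subgame-perfect outcome: (B, c2) with payoffs (9, 1).
Now find the simultaneous Nash equilibrium.
Row's best replies: c1→C; c2→B; c3→C.
Player II's best replies: A→c3; B→c1; C→c1; D→c2.
The unique mutual best reply is (C, c1), giving (9, 0).
Sequential outcome (B, c2) differs from the Nash profile (C, c1).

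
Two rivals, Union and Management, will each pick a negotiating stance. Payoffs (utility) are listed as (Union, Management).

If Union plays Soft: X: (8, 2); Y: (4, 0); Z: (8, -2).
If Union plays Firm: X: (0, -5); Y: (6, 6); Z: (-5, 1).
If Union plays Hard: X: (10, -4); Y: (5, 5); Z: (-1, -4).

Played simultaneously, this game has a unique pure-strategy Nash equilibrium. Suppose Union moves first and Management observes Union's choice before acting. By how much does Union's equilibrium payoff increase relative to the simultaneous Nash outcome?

Work backward from Management's decision.
- Soft → Management plays X (best of 2, 0, -2); Union gets 8.
- Firm → Management plays Y (best of -5, 6, 1); Union gets 6.
- Hard → Management plays Y (best of -4, 5, -4); Union gets 5.
Maximizing over 8, 6, 5, Union chooses Soft. Subgame-perfect outcome: (Soft, X) with payoffs (8, 2).
Under simultaneous play:
Union's best replies: X→Hard; Y→Firm; Z→Soft.
Management's best replies: Soft→X; Firm→Y; Hard→Y.
Only (Firm, Y) has each player best-responding; Nash payoffs (6, 6).
Union's commitment gain: 8 − 6 = 2.

2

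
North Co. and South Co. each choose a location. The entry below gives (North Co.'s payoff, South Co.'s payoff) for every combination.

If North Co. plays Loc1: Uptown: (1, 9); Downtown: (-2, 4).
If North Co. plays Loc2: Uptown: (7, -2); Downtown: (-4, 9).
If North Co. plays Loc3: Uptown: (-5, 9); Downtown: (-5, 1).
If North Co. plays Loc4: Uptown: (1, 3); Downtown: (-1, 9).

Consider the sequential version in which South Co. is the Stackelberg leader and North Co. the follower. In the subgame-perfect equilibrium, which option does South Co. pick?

Backward induction with South Co. moving first.
- Uptown: North Co. compares 1, 7, -5, 1 and picks Loc2; South Co. would get -2.
- Downtown: North Co. compares -2, -4, -5, -1 and picks Loc4; South Co. would get 9.
Among -2, 9, the best is 9 at Downtown. Subgame-perfect outcome: (Loc4, Downtown) with payoffs (-1, 9).

Downtown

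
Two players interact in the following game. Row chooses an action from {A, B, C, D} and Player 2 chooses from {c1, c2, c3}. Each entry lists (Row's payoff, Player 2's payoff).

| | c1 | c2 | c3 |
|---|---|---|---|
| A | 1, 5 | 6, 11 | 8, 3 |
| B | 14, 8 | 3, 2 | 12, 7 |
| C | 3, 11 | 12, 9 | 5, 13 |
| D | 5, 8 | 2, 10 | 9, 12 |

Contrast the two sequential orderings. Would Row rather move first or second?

If Row leads: Player 2's best replies are A→c2, B→c1, C→c3, D→c3; Row's induced payoffs 6, 14, 5, 9; outcome (B, c1), payoffs (14, 8).
If Player 2 leads: Row's best replies are c1→B, c2→C, c3→B; Player 2's induced payoffs 8, 9, 7; outcome (C, c2), payoffs (12, 9).
Row gets 14 moving first and 12 moving second, so Row prefers to move first.

first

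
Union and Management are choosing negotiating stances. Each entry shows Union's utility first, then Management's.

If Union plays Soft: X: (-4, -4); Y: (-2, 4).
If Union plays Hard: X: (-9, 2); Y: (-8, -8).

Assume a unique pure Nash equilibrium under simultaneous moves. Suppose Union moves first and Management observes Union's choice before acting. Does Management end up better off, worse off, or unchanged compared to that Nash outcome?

Backward induction with Union moving first.
- Soft → Management plays Y (best of -4, 4); Union gets -2.
- Hard → Management plays X (best of 2, -8); Union gets -9.
Union's induced payoffs are -2, -9, so Union commits to Soft. Subgame-perfect outcome: (Soft, Y) with payoffs (-2, 4).
For the simultaneous game, intersect best replies.
Union's best replies: X→Soft; Y→Soft.
Management's best replies: Soft→Y; Hard→X.
Only (Soft, Y) has each player best-responding; Nash payoffs (-2, 4).
Management earns 4 sequentially versus 4 at the Nash outcome: unchanged.

unchanged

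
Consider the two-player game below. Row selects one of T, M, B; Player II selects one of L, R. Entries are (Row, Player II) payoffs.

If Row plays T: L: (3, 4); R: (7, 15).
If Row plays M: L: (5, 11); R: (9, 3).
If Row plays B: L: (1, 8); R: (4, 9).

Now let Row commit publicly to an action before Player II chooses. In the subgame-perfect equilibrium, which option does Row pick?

T

Backward induction with Row moving first.
- T: Player II compares 4, 15 and picks R; Row would get 7.
- M: Player II compares 11, 3 and picks L; Row would get 5.
- B: Player II compares 8, 9 and picks R; Row would get 4.
Maximizing over 7, 5, 4, Row chooses T. Subgame-perfect outcome: (T, R) with payoffs (7, 15).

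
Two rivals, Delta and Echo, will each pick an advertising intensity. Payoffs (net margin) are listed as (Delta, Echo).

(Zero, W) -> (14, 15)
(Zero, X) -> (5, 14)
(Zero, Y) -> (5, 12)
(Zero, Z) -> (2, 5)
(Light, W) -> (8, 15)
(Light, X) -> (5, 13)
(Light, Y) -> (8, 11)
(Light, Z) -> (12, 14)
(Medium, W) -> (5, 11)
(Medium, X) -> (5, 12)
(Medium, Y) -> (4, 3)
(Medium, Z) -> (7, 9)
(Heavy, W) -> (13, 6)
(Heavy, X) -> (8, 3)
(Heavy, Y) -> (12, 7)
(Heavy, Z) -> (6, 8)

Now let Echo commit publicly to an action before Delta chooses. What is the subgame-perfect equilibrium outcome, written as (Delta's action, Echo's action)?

Delta best-responds to each possible Echo move:
- W: BR = Zero, leader payoff 15.
- X: BR = Heavy, leader payoff 3.
- Y: BR = Heavy, leader payoff 7.
- Z: BR = Light, leader payoff 14.
Echo's induced payoffs are 15, 3, 7, 14, so Echo commits to W. Subgame-perfect outcome: (Zero, W) with payoffs (14, 15).

(Zero, W)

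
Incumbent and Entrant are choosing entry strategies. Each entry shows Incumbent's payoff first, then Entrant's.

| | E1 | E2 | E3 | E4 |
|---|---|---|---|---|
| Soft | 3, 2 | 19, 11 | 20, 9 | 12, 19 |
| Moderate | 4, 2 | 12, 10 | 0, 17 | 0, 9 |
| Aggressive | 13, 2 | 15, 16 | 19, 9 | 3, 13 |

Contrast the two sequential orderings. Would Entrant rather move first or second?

first

If Incumbent leads: Entrant's best replies are Soft→E4, Moderate→E3, Aggressive→E2; Incumbent's induced payoffs 12, 0, 15; outcome (Aggressive, E2), payoffs (15, 16).
If Entrant leads: Incumbent's best replies are E1→Aggressive, E2→Soft, E3→Soft, E4→Soft; Entrant's induced payoffs 2, 11, 9, 19; outcome (Soft, E4), payoffs (12, 19).
Entrant gets 19 moving first and 16 moving second, so Entrant prefers to move first.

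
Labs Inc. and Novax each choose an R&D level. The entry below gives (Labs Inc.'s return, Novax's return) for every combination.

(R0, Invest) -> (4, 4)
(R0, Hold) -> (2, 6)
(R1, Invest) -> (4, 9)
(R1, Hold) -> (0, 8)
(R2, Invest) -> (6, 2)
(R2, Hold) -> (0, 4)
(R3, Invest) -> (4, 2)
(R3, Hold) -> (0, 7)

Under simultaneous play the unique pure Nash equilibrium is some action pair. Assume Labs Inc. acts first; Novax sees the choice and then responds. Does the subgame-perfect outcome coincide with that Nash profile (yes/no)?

Work backward from Novax's decision.
- R0: Novax compares 4, 6 and picks Hold; Labs Inc. would get 2.
- R1: Novax compares 9, 8 and picks Invest; Labs Inc. would get 4.
- R2: Novax compares 2, 4 and picks Hold; Labs Inc. would get 0.
- R3: Novax compares 2, 7 and picks Hold; Labs Inc. would get 0.
Labs Inc.'s induced payoffs are 2, 4, 0, 0, so Labs Inc. commits to R1. Subgame-perfect outcome: (R1, Invest) with payoffs (4, 9).
Now find the simultaneous Nash equilibrium.
Labs Inc.'s best replies: Invest→R2; Hold→R0.
Novax's best replies: R0→Hold; R1→Invest; R2→Hold; R3→Hold.
Only (R0, Hold) has each player best-responding; Nash payoffs (2, 6).
Sequential outcome (R1, Invest) differs from the Nash profile (R0, Hold).

no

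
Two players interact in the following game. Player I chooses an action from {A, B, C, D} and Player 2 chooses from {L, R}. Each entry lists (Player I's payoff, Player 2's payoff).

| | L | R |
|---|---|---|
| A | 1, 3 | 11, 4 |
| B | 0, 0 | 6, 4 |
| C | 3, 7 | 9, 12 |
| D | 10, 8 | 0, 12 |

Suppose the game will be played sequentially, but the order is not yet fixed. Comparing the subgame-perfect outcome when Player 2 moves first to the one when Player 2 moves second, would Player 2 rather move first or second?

first

If Player I leads: Player 2's best replies are A→R, B→R, C→R, D→R; Player I's induced payoffs 11, 6, 9, 0; outcome (A, R), payoffs (11, 4).
If Player 2 leads: Player I's best replies are L→D, R→A; Player 2's induced payoffs 8, 4; outcome (D, L), payoffs (10, 8).
Player 2 gets 8 moving first and 4 moving second, so Player 2 prefers to move first.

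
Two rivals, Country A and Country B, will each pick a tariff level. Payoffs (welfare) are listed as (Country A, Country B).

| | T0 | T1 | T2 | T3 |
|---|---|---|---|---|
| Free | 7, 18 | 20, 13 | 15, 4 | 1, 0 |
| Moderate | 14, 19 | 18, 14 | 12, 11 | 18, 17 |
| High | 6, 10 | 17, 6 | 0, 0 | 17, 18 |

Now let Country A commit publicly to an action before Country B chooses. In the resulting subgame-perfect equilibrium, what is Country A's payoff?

17

Backward induction with Country A moving first.
- Free → Country B plays T0 (best of 18, 13, 4, 0); Country A gets 7.
- Moderate → Country B plays T0 (best of 19, 14, 11, 17); Country A gets 14.
- High → Country B plays T3 (best of 10, 6, 0, 18); Country A gets 17.
Country A's induced payoffs are 7, 14, 17, so Country A commits to High. Subgame-perfect outcome: (High, T3) with payoffs (17, 18).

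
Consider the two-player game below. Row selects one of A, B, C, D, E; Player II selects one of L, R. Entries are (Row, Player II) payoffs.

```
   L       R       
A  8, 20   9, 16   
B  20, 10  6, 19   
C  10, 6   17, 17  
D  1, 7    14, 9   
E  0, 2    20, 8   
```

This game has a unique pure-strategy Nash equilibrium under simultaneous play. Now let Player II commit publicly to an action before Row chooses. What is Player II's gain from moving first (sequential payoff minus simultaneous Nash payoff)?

2

Row best-responds to each possible Player II move:
- L: Row compares 8, 20, 10, 1, 0 and picks B; Player II would get 10.
- R: Row compares 9, 6, 17, 14, 20 and picks E; Player II would get 8.
Among 10, 8, the best is 10 at L. Subgame-perfect outcome: (B, L) with payoffs (20, 10).
Now find the simultaneous Nash equilibrium.
Row's best replies: L→B; R→E.
Player II's best replies: A→L; B→R; C→R; D→R; E→R.
The unique mutual best reply is (E, R), giving (20, 8).
Player II's commitment gain: 10 − 8 = 2.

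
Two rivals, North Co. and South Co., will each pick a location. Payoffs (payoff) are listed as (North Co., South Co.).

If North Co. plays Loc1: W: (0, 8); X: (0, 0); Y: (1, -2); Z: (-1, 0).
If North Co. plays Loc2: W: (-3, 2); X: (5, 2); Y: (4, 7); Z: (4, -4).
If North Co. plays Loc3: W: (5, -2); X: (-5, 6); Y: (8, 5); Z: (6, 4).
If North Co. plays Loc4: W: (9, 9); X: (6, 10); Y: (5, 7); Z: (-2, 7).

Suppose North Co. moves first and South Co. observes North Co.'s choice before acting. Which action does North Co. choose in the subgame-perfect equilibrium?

Loc4

Solve by backward induction (North Co. leads).
- Loc1: South Co. compares 8, 0, -2, 0 and picks W; North Co. would get 0.
- Loc2: South Co. compares 2, 2, 7, -4 and picks Y; North Co. would get 4.
- Loc3: South Co. compares -2, 6, 5, 4 and picks X; North Co. would get -5.
- Loc4: South Co. compares 9, 10, 7, 7 and picks X; North Co. would get 6.
North Co.'s induced payoffs are 0, 4, -5, 6, so North Co. commits to Loc4. Subgame-perfect outcome: (Loc4, X) with payoffs (6, 10).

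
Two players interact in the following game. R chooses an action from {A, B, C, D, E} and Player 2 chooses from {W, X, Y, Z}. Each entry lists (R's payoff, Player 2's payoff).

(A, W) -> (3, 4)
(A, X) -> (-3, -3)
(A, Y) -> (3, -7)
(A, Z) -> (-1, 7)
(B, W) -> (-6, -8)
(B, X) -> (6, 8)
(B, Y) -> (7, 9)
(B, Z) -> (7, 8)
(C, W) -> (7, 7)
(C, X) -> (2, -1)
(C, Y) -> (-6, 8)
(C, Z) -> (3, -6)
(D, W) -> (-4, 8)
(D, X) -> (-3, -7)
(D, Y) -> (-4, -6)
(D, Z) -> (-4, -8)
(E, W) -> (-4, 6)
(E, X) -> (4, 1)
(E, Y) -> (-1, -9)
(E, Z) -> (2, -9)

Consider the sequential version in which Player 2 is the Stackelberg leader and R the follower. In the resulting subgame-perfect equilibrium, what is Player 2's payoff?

Backward induction with Player 2 moving first.
- W: BR = C, leader payoff 7.
- X: BR = B, leader payoff 8.
- Y: BR = B, leader payoff 9.
- Z: BR = B, leader payoff 8.
Player 2's induced payoffs are 7, 8, 9, 8, so Player 2 commits to Y. Subgame-perfect outcome: (B, Y) with payoffs (7, 9).

9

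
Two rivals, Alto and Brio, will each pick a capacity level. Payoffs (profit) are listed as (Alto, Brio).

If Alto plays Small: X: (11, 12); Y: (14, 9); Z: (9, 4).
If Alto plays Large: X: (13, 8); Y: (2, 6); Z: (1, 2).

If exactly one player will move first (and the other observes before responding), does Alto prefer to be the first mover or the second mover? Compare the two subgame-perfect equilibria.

If Alto leads: Brio's best replies are Small→X, Large→X; Alto's induced payoffs 11, 13; outcome (Large, X), payoffs (13, 8).
If Brio leads: Alto's best replies are X→Large, Y→Small, Z→Small; Brio's induced payoffs 8, 9, 4; outcome (Small, Y), payoffs (14, 9).
Alto gets 13 moving first and 14 moving second, so Alto prefers to move second.

second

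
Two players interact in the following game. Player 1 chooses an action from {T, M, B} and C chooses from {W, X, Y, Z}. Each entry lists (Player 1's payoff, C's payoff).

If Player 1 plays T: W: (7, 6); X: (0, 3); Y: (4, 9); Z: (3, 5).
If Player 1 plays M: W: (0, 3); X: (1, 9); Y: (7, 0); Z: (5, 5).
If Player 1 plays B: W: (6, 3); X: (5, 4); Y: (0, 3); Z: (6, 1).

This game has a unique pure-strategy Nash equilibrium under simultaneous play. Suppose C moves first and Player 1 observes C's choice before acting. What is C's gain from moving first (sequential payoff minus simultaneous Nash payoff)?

Solve by backward induction (C leads).
- W: Player 1 compares 7, 0, 6 and picks T; C would get 6.
- X: Player 1 compares 0, 1, 5 and picks B; C would get 4.
- Y: Player 1 compares 4, 7, 0 and picks M; C would get 0.
- Z: Player 1 compares 3, 5, 6 and picks B; C would get 1.
Maximizing over 6, 4, 0, 1, C chooses W. Subgame-perfect outcome: (T, W) with payoffs (7, 6).
For the simultaneous game, intersect best replies.
Player 1's best replies: W→T; X→B; Y→M; Z→B.
C's best replies: T→Y; M→X; B→X.
The unique mutual best reply is (B, X), giving (5, 4).
C's commitment gain: 6 − 4 = 2.

2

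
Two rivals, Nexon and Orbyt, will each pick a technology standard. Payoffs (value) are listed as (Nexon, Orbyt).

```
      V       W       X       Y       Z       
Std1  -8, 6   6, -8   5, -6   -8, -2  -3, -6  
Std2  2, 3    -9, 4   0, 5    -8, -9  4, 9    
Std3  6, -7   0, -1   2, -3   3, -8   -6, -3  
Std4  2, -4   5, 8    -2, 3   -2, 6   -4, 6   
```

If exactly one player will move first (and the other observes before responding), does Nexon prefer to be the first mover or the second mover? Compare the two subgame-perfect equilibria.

If Nexon leads: Orbyt's best replies are Std1→V, Std2→Z, Std3→W, Std4→W; Nexon's induced payoffs -8, 4, 0, 5; outcome (Std4, W), payoffs (5, 8).
If Orbyt leads: Nexon's best replies are V→Std3, W→Std1, X→Std1, Y→Std3, Z→Std2; Orbyt's induced payoffs -7, -8, -6, -8, 9; outcome (Std2, Z), payoffs (4, 9).
Nexon gets 5 moving first and 4 moving second, so Nexon prefers to move first.

first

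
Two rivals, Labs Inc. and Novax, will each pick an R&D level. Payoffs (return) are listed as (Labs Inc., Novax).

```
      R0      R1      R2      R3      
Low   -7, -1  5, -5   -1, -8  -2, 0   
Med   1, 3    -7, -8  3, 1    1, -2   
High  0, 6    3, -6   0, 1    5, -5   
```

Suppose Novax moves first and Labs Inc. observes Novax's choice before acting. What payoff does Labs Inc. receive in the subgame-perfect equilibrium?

1

Work backward from Labs Inc.'s decision.
- R0: Labs Inc. compares -7, 1, 0 and picks Med; Novax would get 3.
- R1: Labs Inc. compares 5, -7, 3 and picks Low; Novax would get -5.
- R2: Labs Inc. compares -1, 3, 0 and picks Med; Novax would get 1.
- R3: Labs Inc. compares -2, 1, 5 and picks High; Novax would get -5.
Novax's induced payoffs are 3, -5, 1, -5, so Novax commits to R0. Subgame-perfect outcome: (Med, R0) with payoffs (1, 3).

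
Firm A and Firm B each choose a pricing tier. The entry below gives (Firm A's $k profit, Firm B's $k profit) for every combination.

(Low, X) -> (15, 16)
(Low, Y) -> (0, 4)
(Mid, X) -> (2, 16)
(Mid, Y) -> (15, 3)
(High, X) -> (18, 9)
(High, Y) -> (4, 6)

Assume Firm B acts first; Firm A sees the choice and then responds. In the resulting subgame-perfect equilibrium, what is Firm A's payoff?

18

Backward induction with Firm B moving first.
- X → Firm A plays High (best of 15, 2, 18); Firm B gets 9.
- Y → Firm A plays Mid (best of 0, 15, 4); Firm B gets 3.
Firm B's induced payoffs are 9, 3, so Firm B commits to X. Subgame-perfect outcome: (High, X) with payoffs (18, 9).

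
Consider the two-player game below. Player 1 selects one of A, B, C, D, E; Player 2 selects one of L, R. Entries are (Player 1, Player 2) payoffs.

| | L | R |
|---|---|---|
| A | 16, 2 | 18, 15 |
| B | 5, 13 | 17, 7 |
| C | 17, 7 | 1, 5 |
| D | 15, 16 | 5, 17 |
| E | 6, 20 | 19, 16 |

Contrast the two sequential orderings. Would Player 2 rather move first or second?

If Player 1 leads: Player 2's best replies are A→R, B→L, C→L, D→R, E→L; Player 1's induced payoffs 18, 5, 17, 5, 6; outcome (A, R), payoffs (18, 15).
If Player 2 leads: Player 1's best replies are L→C, R→E; Player 2's induced payoffs 7, 16; outcome (E, R), payoffs (19, 16).
Player 2 gets 16 moving first and 15 moving second, so Player 2 prefers to move first.

first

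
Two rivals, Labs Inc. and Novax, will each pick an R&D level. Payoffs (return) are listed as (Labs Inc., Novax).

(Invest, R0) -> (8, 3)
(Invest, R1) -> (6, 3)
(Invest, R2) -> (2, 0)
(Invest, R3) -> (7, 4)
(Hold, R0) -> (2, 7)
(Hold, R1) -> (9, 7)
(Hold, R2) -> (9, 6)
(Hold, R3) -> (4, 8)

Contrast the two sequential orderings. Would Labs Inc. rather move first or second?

second

If Labs Inc. leads: Novax's best replies are Invest→R3, Hold→R3; Labs Inc.'s induced payoffs 7, 4; outcome (Invest, R3), payoffs (7, 4).
If Novax leads: Labs Inc.'s best replies are R0→Invest, R1→Hold, R2→Hold, R3→Invest; Novax's induced payoffs 3, 7, 6, 4; outcome (Hold, R1), payoffs (9, 7).
Labs Inc. gets 7 moving first and 9 moving second, so Labs Inc. prefers to move second.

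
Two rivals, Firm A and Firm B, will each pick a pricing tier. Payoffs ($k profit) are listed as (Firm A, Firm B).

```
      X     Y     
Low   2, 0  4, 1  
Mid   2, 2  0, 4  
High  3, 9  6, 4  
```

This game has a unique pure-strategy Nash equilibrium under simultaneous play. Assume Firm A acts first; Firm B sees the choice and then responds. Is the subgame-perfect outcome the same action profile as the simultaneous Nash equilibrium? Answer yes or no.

Solve by backward induction (Firm A leads).
- Low: Firm B compares 0, 1 and picks Y; Firm A would get 4.
- Mid: Firm B compares 2, 4 and picks Y; Firm A would get 0.
- High: Firm B compares 9, 4 and picks X; Firm A would get 3.
Among 4, 0, 3, the best is 4 at Low. Subgame-perfect outcome: (Low, Y) with payoffs (4, 1).
For the simultaneous game, intersect best replies.
Firm A's best replies: X→High; Y→High.
Firm B's best replies: Low→Y; Mid→Y; High→X.
Only (High, X) has each player best-responding; Nash payoffs (3, 9).
Sequential outcome (Low, Y) differs from the Nash profile (High, X).

no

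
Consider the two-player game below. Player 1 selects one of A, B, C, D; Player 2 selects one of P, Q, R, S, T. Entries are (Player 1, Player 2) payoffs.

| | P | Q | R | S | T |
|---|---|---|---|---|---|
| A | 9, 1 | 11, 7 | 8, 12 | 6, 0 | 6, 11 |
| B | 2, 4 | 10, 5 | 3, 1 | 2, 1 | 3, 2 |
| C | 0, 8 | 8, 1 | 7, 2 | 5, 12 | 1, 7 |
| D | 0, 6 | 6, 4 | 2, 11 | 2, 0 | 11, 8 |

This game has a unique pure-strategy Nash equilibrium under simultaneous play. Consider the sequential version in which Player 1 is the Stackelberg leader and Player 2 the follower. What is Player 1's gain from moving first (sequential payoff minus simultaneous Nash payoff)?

Backward induction with Player 1 moving first.
- A: BR = R, leader payoff 8.
- B: BR = Q, leader payoff 10.
- C: BR = S, leader payoff 5.
- D: BR = R, leader payoff 2.
Player 1's induced payoffs are 8, 10, 5, 2, so Player 1 commits to B. Subgame-perfect outcome: (B, Q) with payoffs (10, 5).
Under simultaneous play:
Player 1's best replies: P→A; Q→A; R→A; S→A; T→D.
Player 2's best replies: A→R; B→Q; C→S; D→R.
Only (A, R) has each player best-responding; Nash payoffs (8, 12).
Player 1's commitment gain: 10 − 8 = 2.

2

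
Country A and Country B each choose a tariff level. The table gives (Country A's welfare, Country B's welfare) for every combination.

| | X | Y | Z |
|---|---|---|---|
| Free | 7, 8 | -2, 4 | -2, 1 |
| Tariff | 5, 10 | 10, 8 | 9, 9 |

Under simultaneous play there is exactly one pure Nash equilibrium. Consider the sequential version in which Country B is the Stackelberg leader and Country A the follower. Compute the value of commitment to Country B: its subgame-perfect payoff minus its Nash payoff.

1

Country A best-responds to each possible Country B move:
- X → Country A plays Free (best of 7, 5); Country B gets 8.
- Y → Country A plays Tariff (best of -2, 10); Country B gets 8.
- Z → Country A plays Tariff (best of -2, 9); Country B gets 9.
Maximizing over 8, 8, 9, Country B chooses Z. Subgame-perfect outcome: (Tariff, Z) with payoffs (9, 9).
Now find the simultaneous Nash equilibrium.
Country A's best replies: X→Free; Y→Tariff; Z→Tariff.
Country B's best replies: Free→X; Tariff→X.
The unique mutual best reply is (Free, X), giving (7, 8).
Country B's commitment gain: 9 − 8 = 1.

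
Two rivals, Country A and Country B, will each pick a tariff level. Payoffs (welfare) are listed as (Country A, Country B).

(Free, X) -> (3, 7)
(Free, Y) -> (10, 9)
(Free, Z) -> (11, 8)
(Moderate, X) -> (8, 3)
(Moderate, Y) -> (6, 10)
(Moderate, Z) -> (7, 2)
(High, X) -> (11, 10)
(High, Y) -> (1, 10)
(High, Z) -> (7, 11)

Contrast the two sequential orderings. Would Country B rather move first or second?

If Country A leads: Country B's best replies are Free→Y, Moderate→Y, High→Z; Country A's induced payoffs 10, 6, 7; outcome (Free, Y), payoffs (10, 9).
If Country B leads: Country A's best replies are X→High, Y→Free, Z→Free; Country B's induced payoffs 10, 9, 8; outcome (High, X), payoffs (11, 10).
Country B gets 10 moving first and 9 moving second, so Country B prefers to move first.

first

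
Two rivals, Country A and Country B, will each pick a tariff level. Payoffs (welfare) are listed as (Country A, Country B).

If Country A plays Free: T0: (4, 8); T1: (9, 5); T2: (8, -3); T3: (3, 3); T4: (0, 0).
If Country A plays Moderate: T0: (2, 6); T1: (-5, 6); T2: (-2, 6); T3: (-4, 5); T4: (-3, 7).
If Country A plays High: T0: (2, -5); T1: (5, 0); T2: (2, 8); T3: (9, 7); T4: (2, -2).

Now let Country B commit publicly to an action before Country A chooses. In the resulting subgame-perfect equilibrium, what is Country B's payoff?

8

Backward induction with Country B moving first.
- T0 → Country A plays Free (best of 4, 2, 2); Country B gets 8.
- T1 → Country A plays Free (best of 9, -5, 5); Country B gets 5.
- T2 → Country A plays Free (best of 8, -2, 2); Country B gets -3.
- T3 → Country A plays High (best of 3, -4, 9); Country B gets 7.
- T4 → Country A plays High (best of 0, -3, 2); Country B gets -2.
Maximizing over 8, 5, -3, 7, -2, Country B chooses T0. Subgame-perfect outcome: (Free, T0) with payoffs (4, 8).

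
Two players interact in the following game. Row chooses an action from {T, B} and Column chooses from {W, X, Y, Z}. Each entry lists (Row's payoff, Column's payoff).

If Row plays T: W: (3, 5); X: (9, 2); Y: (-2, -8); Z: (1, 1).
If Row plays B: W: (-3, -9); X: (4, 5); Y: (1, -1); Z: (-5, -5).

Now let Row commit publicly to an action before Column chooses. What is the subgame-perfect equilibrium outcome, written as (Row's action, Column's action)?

Solve by backward induction (Row leads).
- T: BR = W, leader payoff 3.
- B: BR = X, leader payoff 4.
Maximizing over 3, 4, Row chooses B. Subgame-perfect outcome: (B, X) with payoffs (4, 5).

(B, X)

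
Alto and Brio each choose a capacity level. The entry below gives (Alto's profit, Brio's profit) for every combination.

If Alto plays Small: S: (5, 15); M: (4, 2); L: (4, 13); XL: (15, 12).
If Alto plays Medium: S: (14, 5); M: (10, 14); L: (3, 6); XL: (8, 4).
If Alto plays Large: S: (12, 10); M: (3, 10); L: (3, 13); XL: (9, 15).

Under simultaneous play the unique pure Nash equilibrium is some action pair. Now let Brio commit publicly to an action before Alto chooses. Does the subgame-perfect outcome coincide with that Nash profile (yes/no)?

Backward induction with Brio moving first.
- S: BR = Medium, leader payoff 5.
- M: BR = Medium, leader payoff 14.
- L: BR = Small, leader payoff 13.
- XL: BR = Small, leader payoff 12.
Brio's induced payoffs are 5, 14, 13, 12, so Brio commits to M. Subgame-perfect outcome: (Medium, M) with payoffs (10, 14).
For the simultaneous game, intersect best replies.
Alto's best replies: S→Medium; M→Medium; L→Small; XL→Small.
Brio's best replies: Small→S; Medium→M; Large→XL.
The unique mutual best reply is (Medium, M), giving (10, 14).
Sequential outcome (Medium, M) coincides with the Nash profile (Medium, M).

yes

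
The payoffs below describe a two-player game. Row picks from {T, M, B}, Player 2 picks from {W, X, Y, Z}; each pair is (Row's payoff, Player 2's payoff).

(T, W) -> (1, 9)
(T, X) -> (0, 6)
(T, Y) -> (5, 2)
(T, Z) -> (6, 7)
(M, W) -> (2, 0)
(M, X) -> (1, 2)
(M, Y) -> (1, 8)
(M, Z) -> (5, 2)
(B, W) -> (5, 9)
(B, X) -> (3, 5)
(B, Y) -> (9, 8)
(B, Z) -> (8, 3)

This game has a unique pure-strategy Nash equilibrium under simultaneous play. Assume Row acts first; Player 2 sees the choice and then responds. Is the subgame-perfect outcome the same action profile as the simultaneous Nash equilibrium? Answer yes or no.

yes

Solve by backward induction (Row leads).
- T: Player 2 compares 9, 6, 2, 7 and picks W; Row would get 1.
- M: Player 2 compares 0, 2, 8, 2 and picks Y; Row would get 1.
- B: Player 2 compares 9, 5, 8, 3 and picks W; Row would get 5.
Among 1, 1, 5, the best is 5 at B. Subgame-perfect outcome: (B, W) with payoffs (5, 9).
Under simultaneous play:
Row's best replies: W→B; X→B; Y→B; Z→B.
Player 2's best replies: T→W; M→Y; B→W.
The unique mutual best reply is (B, W), giving (5, 9).
Sequential outcome (B, W) coincides with the Nash profile (B, W).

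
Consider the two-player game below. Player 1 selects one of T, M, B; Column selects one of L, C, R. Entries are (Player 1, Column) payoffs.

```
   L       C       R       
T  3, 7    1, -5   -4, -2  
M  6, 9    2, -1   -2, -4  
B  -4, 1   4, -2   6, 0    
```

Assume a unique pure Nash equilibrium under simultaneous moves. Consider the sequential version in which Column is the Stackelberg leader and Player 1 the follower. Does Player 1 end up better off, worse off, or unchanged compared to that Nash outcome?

Backward induction with Column moving first.
- L: Player 1 compares 3, 6, -4 and picks M; Column would get 9.
- C: Player 1 compares 1, 2, 4 and picks B; Column would get -2.
- R: Player 1 compares -4, -2, 6 and picks B; Column would get 0.
Column's induced payoffs are 9, -2, 0, so Column commits to L. Subgame-perfect outcome: (M, L) with payoffs (6, 9).
Now find the simultaneous Nash equilibrium.
Player 1's best replies: L→M; C→B; R→B.
Column's best replies: T→L; M→L; B→L.
The unique mutual best reply is (M, L), giving (6, 9).
Player 1 earns 6 sequentially versus 6 at the Nash outcome: unchanged.

unchanged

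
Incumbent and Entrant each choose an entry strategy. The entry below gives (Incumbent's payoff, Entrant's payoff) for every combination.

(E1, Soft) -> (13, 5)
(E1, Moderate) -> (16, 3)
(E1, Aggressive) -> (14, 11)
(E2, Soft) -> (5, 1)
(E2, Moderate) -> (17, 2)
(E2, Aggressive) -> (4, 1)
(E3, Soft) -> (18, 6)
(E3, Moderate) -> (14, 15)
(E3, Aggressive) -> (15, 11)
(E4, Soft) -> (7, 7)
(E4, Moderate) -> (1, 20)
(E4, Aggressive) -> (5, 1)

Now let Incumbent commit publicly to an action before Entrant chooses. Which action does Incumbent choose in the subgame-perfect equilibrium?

Work backward from Entrant's decision.
- E1: Entrant compares 5, 3, 11 and picks Aggressive; Incumbent would get 14.
- E2: Entrant compares 1, 2, 1 and picks Moderate; Incumbent would get 17.
- E3: Entrant compares 6, 15, 11 and picks Moderate; Incumbent would get 14.
- E4: Entrant compares 7, 20, 1 and picks Moderate; Incumbent would get 1.
Among 14, 17, 14, 1, the best is 17 at E2. Subgame-perfect outcome: (E2, Moderate) with payoffs (17, 2).

E2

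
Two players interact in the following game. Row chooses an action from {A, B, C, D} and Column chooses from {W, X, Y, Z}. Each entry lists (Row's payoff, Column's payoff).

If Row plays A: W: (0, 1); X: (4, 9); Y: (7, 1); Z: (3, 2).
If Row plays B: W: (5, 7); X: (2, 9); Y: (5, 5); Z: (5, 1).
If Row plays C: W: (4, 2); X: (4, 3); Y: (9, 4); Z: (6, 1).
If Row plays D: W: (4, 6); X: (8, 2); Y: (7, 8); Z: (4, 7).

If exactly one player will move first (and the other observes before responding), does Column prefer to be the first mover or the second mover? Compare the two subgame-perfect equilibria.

first

If Row leads: Column's best replies are A→X, B→X, C→Y, D→Y; Row's induced payoffs 4, 2, 9, 7; outcome (C, Y), payoffs (9, 4).
If Column leads: Row's best replies are W→B, X→D, Y→C, Z→C; Column's induced payoffs 7, 2, 4, 1; outcome (B, W), payoffs (5, 7).
Column gets 7 moving first and 4 moving second, so Column prefers to move first.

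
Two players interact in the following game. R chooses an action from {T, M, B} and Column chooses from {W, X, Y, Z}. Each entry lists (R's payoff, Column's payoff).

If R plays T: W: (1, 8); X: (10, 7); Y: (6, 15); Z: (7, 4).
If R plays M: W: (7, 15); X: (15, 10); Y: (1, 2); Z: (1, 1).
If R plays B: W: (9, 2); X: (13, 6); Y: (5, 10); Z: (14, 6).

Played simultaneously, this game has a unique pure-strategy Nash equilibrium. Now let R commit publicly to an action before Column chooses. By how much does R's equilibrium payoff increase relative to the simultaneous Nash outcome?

Solve by backward induction (R leads).
- T: Column compares 8, 7, 15, 4 and picks Y; R would get 6.
- M: Column compares 15, 10, 2, 1 and picks W; R would get 7.
- B: Column compares 2, 6, 10, 6 and picks Y; R would get 5.
Among 6, 7, 5, the best is 7 at M. Subgame-perfect outcome: (M, W) with payoffs (7, 15).
Now find the simultaneous Nash equilibrium.
R's best replies: W→B; X→M; Y→T; Z→B.
Column's best replies: T→Y; M→W; B→Y.
The unique mutual best reply is (T, Y), giving (6, 15).
R's commitment gain: 7 − 6 = 1.

1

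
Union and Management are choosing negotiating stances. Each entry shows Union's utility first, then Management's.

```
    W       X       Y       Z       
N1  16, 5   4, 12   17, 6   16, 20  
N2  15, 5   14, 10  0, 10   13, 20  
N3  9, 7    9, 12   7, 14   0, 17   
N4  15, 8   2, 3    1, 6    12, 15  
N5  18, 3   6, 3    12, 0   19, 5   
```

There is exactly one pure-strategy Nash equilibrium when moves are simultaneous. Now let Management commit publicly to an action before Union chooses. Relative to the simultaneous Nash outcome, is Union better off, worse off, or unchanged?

worse off

Solve by backward induction (Management leads).
- W → Union plays N5 (best of 16, 15, 9, 15, 18); Management gets 3.
- X → Union plays N2 (best of 4, 14, 9, 2, 6); Management gets 10.
- Y → Union plays N1 (best of 17, 0, 7, 1, 12); Management gets 6.
- Z → Union plays N5 (best of 16, 13, 0, 12, 19); Management gets 5.
Maximizing over 3, 10, 6, 5, Management chooses X. Subgame-perfect outcome: (N2, X) with payoffs (14, 10).
Under simultaneous play:
Union's best replies: W→N5; X→N2; Y→N1; Z→N5.
Management's best replies: N1→Z; N2→Z; N3→Z; N4→Z; N5→Z.
Only (N5, Z) has each player best-responding; Nash payoffs (19, 5).
Union earns 14 sequentially versus 19 at the Nash outcome: worse off.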